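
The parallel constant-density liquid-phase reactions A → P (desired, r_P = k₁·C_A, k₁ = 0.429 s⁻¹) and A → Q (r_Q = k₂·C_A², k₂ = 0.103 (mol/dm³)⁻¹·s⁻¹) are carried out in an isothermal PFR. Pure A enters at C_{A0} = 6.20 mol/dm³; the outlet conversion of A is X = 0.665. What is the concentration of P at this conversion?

2.11 mol/dm³

C_A = C_{A0}(1−X) = 2.077 mol/dm³.
Along a PFR/batch, dC_P/dC_A = −r_P/(r_P+r_Q) = −k₁/(k₁+k₂·C_A).
Integrating from C_{A0} to C_A: C_P = (0.429/0.103)·ln[(0.429+0.103·6.20)/(0.429+0.103·2.08)] = 4.165·ln(1.068/0.6429) = 2.112 mol/dm³.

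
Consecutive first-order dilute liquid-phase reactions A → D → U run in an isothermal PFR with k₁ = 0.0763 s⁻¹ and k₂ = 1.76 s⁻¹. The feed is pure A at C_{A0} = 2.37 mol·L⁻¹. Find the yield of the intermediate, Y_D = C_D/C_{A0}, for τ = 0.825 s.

0.0319

For first-order series with pure A initially, C_D(τ) = k₁C_{A0}/(k₂−k₁)·(e^(−k₁τ) − e^(−k₂τ)).
e^(−k₁τ) = e^(−0.0763×0.825) = e^(−0.06295) = 0.9390; e^(−k₂τ) = e^(−1.452) = 0.2341.
C_D = 0.0763×2.37/(1.76−0.0763) × (0.9390−0.2341) = 0.1074×0.7049 = 0.07571 mol·L⁻¹.
Y_D = C_D/C_{A0} = 0.07571/2.37 = 0.0319.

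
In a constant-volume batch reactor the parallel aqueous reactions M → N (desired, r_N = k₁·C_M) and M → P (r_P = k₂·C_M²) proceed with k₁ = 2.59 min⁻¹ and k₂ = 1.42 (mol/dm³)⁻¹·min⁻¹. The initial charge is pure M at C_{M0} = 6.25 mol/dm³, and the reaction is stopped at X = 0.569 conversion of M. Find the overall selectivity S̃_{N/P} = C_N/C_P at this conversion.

0.424

C_M = C_{M0}(1−X) = 2.694 mol/dm³.
Along a PFR/batch, dC_N/dC_M = −r_N/(r_N+r_P) = −k₁/(k₁+k₂·C_M).
Integrating from C_{M0} to C_M: C_N = (2.59/1.42)·ln[(2.59+1.42·6.25)/(2.59+1.42·2.69)] = 1.824·ln(11.46/6.415) = 1.059 mol/dm³.
C_P = (C_{M0}−C_M)−C_N = 2.497 mol/dm³; S̃_{N/P} = 1.059/2.497 = 0.424.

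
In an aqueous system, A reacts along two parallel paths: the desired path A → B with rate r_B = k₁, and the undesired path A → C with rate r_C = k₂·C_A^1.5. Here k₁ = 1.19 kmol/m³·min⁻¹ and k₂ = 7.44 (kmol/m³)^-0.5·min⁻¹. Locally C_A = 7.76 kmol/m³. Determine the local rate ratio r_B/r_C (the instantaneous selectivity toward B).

S_{B/C} = r_B/r_C = (k₁)/(k₂·C_A^1.5) = (k₁/k₂)·C_A^-1.5.
= (1.19) / (7.44×7.760^1.5) = 1.190/160.8 = 0.00740.

0.00740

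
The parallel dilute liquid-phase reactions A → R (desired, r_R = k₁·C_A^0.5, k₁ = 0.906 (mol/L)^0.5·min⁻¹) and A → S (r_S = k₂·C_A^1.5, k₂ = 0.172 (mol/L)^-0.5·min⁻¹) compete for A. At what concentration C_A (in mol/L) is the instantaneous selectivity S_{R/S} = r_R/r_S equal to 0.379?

13.9 mol/L

S_{R/S} = (k₁/k₂)·C_A⁻¹ ⇒ C_A = (S·k₂/k₁)^(-1).
= (0.379×0.172/0.906)^(-1) = (0.07195)^(-1) = 13.9 mol/L.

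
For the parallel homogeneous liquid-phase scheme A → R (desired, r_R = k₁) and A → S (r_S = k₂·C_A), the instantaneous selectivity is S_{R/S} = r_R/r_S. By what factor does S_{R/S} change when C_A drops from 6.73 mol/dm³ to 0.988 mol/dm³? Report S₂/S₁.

S_{R/S} = (k₁/k₂)·C_A⁻¹, so S₂/S₁ = (C_{A,2}/C_{A,1})⁻¹.
= 6.73/0.988 = 6.81.
Selectivity toward R rises as C_A falls — low-concentration operation is favoured.

6.81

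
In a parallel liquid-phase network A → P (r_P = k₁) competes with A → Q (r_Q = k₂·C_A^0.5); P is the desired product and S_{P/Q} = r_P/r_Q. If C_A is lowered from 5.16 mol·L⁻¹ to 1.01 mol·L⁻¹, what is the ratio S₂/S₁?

S_{P/Q} = (k₁/k₂)·C_A^-0.5, so S₂/S₁ = (C_{A,2}/C_{A,1})^-0.5.
= (1.01/5.16)^(-0.5) = (0.1957)^(-0.5) = 2.26.

2.26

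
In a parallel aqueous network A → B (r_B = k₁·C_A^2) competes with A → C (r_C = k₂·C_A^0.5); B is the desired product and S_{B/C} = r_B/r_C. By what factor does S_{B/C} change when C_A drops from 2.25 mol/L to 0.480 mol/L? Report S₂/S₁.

0.0985

S_{B/C} = (k₁/k₂)·C_A^1.5, so S₂/S₁ = (C_{A,2}/C_{A,1})^1.5.
= (0.480/2.25)^1.5 = (0.2133)^1.5 = 0.0985.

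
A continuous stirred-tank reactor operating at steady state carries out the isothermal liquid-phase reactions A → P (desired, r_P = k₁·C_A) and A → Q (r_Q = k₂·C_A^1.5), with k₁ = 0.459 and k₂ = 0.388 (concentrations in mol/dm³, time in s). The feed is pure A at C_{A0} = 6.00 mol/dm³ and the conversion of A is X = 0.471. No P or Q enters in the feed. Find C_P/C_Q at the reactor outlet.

Exit C_A = C_{A0}(1−X) = 6.00×0.529 = 3.174 mol/dm³.
Rates in a CSTR are evaluated at the outlet concentration: r_P = 0.459×3.174 = 1.457, r_Q = 0.388×3.174^1.5 = 2.194.
Overall selectivity = C_P/C_Q = r_Pτ/(r_Qτ) = r_P/r_Q = 0.664.

0.664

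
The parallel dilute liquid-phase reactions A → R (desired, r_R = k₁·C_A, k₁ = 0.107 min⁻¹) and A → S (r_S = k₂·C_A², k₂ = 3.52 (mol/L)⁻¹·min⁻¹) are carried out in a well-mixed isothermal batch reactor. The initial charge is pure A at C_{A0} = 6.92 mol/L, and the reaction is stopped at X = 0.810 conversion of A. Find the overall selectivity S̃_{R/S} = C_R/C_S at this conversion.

0.00899

C_A = C_{A0}(1−X) = 1.315 mol/L.
Along a PFR/batch, dC_R/dC_A = −r_R/(r_R+r_S) = −k₁/(k₁+k₂·C_A).
Integrating from C_{A0} to C_A: C_R = (0.107/3.52)·ln[(0.107+3.52·6.92)/(0.107+3.52·1.31)] = 0.03040·ln(24.47/4.735) = 0.04992 mol/L.
C_S = (C_{A0}−C_A)−C_R = 5.555 mol/L; S̃_{R/S} = 0.04992/5.555 = 0.00899.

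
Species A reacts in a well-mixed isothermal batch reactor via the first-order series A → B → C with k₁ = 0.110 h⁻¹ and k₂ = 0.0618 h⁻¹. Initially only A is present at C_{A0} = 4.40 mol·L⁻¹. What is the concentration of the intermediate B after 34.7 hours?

For first-order series with pure A initially, C_B(t) = k₁C_{A0}/(k₂−k₁)·(e^(−k₁t) − e^(−k₂t)).
e^(−k₁t) = e^(−0.110×34.7) = e^(−3.817) = 0.02199; e^(−k₂t) = e^(−2.144) = 0.1171.
C_B = 0.110×4.40/(0.0618−0.110) × (0.02199−0.1171) = (-10.04)×(-0.09514) = 0.9553 mol·L⁻¹.

0.955 mol·L⁻¹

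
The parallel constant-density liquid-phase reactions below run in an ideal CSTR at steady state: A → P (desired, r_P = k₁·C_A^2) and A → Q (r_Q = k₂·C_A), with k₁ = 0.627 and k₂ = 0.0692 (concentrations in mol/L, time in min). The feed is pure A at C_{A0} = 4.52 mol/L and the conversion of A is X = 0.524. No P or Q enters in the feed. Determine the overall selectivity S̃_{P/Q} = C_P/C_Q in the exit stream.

19.5

Exit C_A = C_{A0}(1−X) = 4.52×0.476 = 2.152 mol/L.
A CSTR operates uniformly at the exit composition, giving r_P = 2.902 and r_Q = 0.1489 (each k·C_A^n at C_A = 2.152).
Overall selectivity = C_P/C_Q = r_Pτ/(r_Qτ) = r_P/r_Q = 19.5.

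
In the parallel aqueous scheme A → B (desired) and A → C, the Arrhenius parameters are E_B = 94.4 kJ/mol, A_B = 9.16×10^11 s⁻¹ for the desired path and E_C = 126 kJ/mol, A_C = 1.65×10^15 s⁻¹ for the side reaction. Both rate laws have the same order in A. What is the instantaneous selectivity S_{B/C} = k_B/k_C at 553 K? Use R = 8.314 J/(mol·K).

Since both paths have the same order in A, the concentration cancels and S_{B/C} = k_B/k_C = (A_B/A_C)·exp[(E_C−E_B)/(RT)].
(E_C−E_B)/(RT) = (126−94.4)×10³/(8.314×553) = 31600/4598 = 6.873.
k_B/k_C = (9.16×10^11/1.65×10^15)·exp(6.873) = 5.552×10^-4 × 965.9 = 0.536.
Since E_B < E_C, lowering the temperature improves selectivity toward B.

0.536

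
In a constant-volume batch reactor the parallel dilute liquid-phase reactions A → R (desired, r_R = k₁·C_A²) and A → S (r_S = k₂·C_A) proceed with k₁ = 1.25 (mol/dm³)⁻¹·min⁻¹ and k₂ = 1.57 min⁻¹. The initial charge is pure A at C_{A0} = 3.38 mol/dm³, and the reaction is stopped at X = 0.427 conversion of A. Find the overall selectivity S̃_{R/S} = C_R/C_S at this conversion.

2.08

C_A = C_{A0}(1−X) = 1.937 mol/dm³.
Along a PFR/batch, dC_S/dC_A = −r_S/(r_R+r_S) = −k₂/(k₂+k₁·C_A).
Integrating from C_{A0} to C_A: C_S = (1.57/1.25)·ln[(1.57+1.25·3.38)/(1.57+1.25·1.94)] = 1.256·ln(5.795/3.991) = 0.4685 mol/dm³.
Then C_R = (C_{A0}−C_A) − C_S = 1.443 − 0.4685 = 0.9748 mol/dm³.
S̃_{R/S} = C_R/C_S = 0.9748/0.4685 = 2.08.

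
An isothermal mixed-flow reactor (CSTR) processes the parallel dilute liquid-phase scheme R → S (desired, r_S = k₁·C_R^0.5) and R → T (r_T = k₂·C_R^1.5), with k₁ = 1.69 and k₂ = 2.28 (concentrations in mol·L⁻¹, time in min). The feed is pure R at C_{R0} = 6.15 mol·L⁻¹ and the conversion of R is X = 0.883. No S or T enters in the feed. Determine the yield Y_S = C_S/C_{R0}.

0.448

Exit C_R = C_{R0}(1−X) = 6.15×0.117 = 0.7196 mol·L⁻¹.
Rates in a CSTR are evaluated at the outlet concentration: r_S = 1.69×0.7196^0.5 = 1.434, r_T = 2.28×0.7196^1.5 = 1.392.
Fraction of consumed R going to S: r_S/(r_S+r_T) = 0.5074.
C_S = 0.5074·C_{R0}·X = 0.5074×6.15×0.883 = 2.76 mol·L⁻¹; Y_S = C_S/C_{R0} = 0.448.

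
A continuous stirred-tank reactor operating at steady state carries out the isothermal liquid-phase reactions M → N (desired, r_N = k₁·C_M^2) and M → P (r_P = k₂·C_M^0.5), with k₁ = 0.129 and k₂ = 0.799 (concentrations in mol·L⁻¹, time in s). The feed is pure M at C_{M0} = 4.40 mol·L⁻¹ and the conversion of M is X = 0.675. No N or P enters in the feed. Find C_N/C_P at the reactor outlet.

0.276

Exit C_M = C_{M0}(1−X) = 4.40×0.325 = 1.430 mol·L⁻¹.
A CSTR operates uniformly at the exit composition, giving r_N = 0.2638 and r_P = 0.9555 (each k·C_M^n at C_M = 1.430).
Overall selectivity = C_N/C_P = r_Nτ/(r_Pτ) = r_N/r_P = 0.276.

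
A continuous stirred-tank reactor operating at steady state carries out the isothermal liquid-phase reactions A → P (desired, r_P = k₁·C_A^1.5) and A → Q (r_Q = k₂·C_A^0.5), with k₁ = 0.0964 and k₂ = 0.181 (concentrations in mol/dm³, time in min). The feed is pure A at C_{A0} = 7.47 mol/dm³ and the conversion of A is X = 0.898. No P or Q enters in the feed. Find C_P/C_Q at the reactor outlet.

0.406

Exit C_A = C_{A0}(1−X) = 7.47×0.102 = 0.7619 mol/dm³.
Rates in a CSTR are evaluated at the outlet concentration: r_P = 0.0964×0.7619^1.5 = 0.06411, r_Q = 0.181×0.7619^0.5 = 0.1580.
Overall selectivity = C_P/C_Q = r_Pτ/(r_Qτ) = r_P/r_Q = 0.406.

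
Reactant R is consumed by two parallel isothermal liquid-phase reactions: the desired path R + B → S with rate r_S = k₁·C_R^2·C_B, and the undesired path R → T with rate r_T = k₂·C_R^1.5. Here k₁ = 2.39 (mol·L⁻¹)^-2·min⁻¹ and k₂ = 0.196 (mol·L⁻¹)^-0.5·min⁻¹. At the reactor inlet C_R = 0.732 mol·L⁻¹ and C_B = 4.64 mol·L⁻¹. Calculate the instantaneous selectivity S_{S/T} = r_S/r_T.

S_{S/T} = r_S/r_T = (k₁·C_R^2·C_B)/(k₂·C_R^1.5) = (k₁/k₂)·C_R^0.5·C_B.
= (2.39×0.7320^2×4.640) / (0.196×0.7320^1.5) = 5.942/0.1228 = 48.4.

48.4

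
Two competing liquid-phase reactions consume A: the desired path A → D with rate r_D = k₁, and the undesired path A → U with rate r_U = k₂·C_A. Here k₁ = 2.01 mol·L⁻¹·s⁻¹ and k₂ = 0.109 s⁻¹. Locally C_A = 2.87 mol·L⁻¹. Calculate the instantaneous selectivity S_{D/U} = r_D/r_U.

S_{D/U} = r_D/r_U = (k₁)/(k₂·C_A) = (k₁/k₂)·C_A⁻¹.
= (2.01) / (0.109×2.870) = 2.010/0.3128 = 6.43.
The undesired path is higher order in A, so low C_A (CSTR or dilute feed) favours D.

6.43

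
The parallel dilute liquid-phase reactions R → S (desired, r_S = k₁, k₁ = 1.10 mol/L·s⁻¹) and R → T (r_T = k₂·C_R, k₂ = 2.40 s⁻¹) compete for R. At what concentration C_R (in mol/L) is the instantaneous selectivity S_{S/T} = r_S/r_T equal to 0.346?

1.32 mol/L

S_{S/T} = (k₁/k₂)·C_R⁻¹ ⇒ C_R = (S·k₂/k₁)^(-1).
= (0.346×2.40/1.10)^(-1) = (0.7549)^(-1) = 1.32 mol/L.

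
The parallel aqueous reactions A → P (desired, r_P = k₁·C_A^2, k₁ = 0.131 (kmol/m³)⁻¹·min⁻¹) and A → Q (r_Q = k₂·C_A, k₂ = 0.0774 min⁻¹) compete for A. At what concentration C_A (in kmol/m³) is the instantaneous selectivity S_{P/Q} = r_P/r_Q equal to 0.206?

S_{P/Q} = (k₁/k₂)·C_A ⇒ C_A = S·k₂/k₁.
= 0.206×0.0774/0.131 = 0.122 kmol/m³.

0.122 kmol/m³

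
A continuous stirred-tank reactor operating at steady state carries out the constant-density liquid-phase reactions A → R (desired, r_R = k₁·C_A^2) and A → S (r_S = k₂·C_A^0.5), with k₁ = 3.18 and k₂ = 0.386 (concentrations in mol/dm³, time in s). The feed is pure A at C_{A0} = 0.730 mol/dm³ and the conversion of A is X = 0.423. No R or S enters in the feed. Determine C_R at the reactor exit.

0.214 mol/dm³

Exit C_A = C_{A0}(1−X) = 0.730×0.577 = 0.4212 mol/dm³.
Rates in a CSTR are evaluated at the outlet concentration: r_R = 3.18×0.4212^2 = 0.5642, r_S = 0.386×0.4212^0.5 = 0.2505.
Fraction of consumed A going to R: r_R/(r_R+r_S) = 0.6925.
C_R = 0.6925·C_{A0}·X = 0.6925×0.730×0.423 = 0.214 mol/dm³.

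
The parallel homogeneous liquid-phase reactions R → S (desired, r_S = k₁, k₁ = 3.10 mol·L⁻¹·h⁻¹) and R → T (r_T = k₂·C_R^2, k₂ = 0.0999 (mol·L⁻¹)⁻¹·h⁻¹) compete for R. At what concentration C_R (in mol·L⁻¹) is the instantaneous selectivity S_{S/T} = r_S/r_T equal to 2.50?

3.52 mol·L⁻¹

S_{S/T} = (k₁/k₂)·C_R^-2 ⇒ C_R = (S·k₂/k₁)^(-0.5).
= (2.50×0.0999/3.10)^(-0.5) = (0.08056)^(-0.5) = 3.52 mol·L⁻¹.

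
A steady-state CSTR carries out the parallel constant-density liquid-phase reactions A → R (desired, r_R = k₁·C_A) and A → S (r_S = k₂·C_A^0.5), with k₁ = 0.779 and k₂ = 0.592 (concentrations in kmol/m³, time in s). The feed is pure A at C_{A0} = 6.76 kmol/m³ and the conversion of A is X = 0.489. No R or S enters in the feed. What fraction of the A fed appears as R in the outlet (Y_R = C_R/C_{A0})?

0.347

Exit C_A = C_{A0}(1−X) = 6.76×0.511 = 3.454 kmol/m³.
In a CSTR the entire volume is at exit conditions, so r_R = 0.779×3.454 = 2.691 and r_S = 0.592×3.454^0.5 = 1.100.
Fraction of consumed A going to R: r_R/(r_R+r_S) = 0.7098.
C_R = 0.7098·C_{A0}·X = 0.7098×6.76×0.489 = 2.35 kmol/m³; Y_R = C_R/C_{A0} = 0.347.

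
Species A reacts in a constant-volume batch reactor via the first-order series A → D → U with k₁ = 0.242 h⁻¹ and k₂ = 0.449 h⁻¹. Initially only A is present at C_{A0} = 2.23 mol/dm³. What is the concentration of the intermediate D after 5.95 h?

The intermediate concentration in a first-order A→B→C sequence is C_D = k₁C_{A0}(e^(−k₁t) − e^(−k₂t))/(k₂−k₁).
e^(−k₁t) = e^(−0.242×5.95) = e^(−1.440) = 0.2370; e^(−k₂t) = e^(−2.672) = 0.06914.
C_D = 0.242×2.23/(0.449−0.242) × (0.2370−0.06914) = 2.607×0.1678 = 0.4375 mol/dm³.

0.437 mol/dm³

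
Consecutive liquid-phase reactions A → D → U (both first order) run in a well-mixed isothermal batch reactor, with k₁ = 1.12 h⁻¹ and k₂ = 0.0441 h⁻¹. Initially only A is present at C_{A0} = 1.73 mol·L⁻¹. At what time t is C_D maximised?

Setting dC_D/dt = 0 gives t_opt = ln(k₂/k₁)/(k₂−k₁).
= ln(0.0441/1.12)/(0.0441−1.12) = ln(0.03937)/-1.076 = -3.235/-1.076 = 3.01 h.

3.01 h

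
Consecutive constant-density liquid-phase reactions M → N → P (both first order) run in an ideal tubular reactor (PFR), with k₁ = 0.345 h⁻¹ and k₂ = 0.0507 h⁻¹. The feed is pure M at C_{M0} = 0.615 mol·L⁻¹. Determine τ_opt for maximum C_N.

6.52 h

The intermediate peaks when r₁ = r₂, i.e. k₁e^(−k₁τ) = k₂e^(−k₂τ), giving τ_opt = ln(k₂/k₁)/(k₂−k₁).
= ln(0.0507/0.345)/(0.0507−0.345) = ln(0.1470)/-0.2943 = -1.918/-0.2943 = 6.52 h.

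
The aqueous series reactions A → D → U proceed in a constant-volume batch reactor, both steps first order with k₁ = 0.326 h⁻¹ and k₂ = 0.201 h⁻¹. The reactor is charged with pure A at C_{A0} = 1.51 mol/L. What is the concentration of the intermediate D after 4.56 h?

0.684 mol/L

Solving the coupled first-order balances gives C_D(t) = [k₁/(k₂−k₁)]·C_{A0}·(e^(−k₁t) − e^(−k₂t)).
e^(−k₁t) = e^(−0.326×4.56) = e^(−1.487) = 0.2261; e^(−k₂t) = e^(−0.9166) = 0.3999.
C_D = 0.326×1.51/(0.201−0.326) × (0.2261−0.3999) = (-3.938)×(-0.1737) = 0.6842 mol/L.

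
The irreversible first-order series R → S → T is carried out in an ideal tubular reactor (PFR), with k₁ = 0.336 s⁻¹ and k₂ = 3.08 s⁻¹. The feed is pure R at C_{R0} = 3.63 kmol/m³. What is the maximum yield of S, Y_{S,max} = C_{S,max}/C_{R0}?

0.0832

At the optimum, C_{S,max}/C_{R0} = (k₁/k₂)^[k₂/(k₂−k₁)].
= (0.336/3.08)^(3.08/(3.08−0.336)) = (0.1091)^(1.122) = 0.08317.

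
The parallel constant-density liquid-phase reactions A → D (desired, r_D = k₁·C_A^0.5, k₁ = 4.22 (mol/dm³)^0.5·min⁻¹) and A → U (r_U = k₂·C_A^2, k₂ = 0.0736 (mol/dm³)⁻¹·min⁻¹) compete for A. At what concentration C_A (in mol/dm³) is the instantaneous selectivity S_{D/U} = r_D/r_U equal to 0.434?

25.9 mol/dm³

S_{D/U} = (k₁/k₂)·C_A^-1.5 ⇒ C_A = (S·k₂/k₁)^(1/(-1.5)).
= (0.434×0.0736/4.22)^(-0.6667) = (0.007569)^(-0.6667) = 25.9 mol/dm³.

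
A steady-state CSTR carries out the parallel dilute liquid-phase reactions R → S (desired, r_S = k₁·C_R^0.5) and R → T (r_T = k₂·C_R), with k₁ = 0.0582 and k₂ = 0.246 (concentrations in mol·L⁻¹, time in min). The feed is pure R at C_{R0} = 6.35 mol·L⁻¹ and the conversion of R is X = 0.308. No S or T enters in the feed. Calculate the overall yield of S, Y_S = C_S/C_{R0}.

0.0312

Exit C_R = C_{R0}(1−X) = 6.35×0.692 = 4.394 mol·L⁻¹.
A CSTR operates uniformly at the exit composition, giving r_S = 0.1220 and r_T = 1.081 (each k·C_R^n at C_R = 4.394).
Fraction of consumed R going to S: r_S/(r_S+r_T) = 0.1014.
C_S = 0.1014·C_{R0}·X = 0.1014×6.35×0.308 = 0.198 mol·L⁻¹; Y_S = C_S/C_{R0} = 0.0312.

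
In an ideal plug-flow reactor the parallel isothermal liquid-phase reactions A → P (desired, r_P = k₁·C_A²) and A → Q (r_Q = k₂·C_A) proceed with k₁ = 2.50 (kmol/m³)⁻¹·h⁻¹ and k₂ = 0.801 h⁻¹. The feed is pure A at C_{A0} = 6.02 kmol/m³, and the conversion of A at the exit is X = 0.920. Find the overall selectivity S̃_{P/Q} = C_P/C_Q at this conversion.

7.36

C_A = C_{A0}(1−X) = 0.4816 kmol/m³.
Along a PFR/batch, dC_Q/dC_A = −r_Q/(r_P+r_Q) = −k₂/(k₂+k₁·C_A).
Integrating from C_{A0} to C_A: C_Q = (0.801/2.50)·ln[(0.801+2.50·6.02)/(0.801+2.50·0.482)] = 0.3204·ln(15.85/2.005) = 0.6625 kmol/m³.
Then C_P = (C_{A0}−C_A) − C_Q = 5.538 − 0.6625 = 4.876 kmol/m³.
S̃_{P/Q} = C_P/C_Q = 4.876/0.6625 = 7.36.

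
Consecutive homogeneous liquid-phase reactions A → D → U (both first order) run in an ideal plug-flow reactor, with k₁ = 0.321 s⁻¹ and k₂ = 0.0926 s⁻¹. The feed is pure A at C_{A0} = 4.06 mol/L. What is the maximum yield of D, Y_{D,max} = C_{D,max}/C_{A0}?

0.604

Evaluating C_D at τ_opt = ln(k₂/k₁)/(k₂−k₁) gives C_{D,max}/C_{A0} = (k₁/k₂)^[k₂/(k₂−k₁)].
= (0.321/0.0926)^(0.0926/(0.0926−0.321)) = (3.467)^(-0.4054) = 0.6041.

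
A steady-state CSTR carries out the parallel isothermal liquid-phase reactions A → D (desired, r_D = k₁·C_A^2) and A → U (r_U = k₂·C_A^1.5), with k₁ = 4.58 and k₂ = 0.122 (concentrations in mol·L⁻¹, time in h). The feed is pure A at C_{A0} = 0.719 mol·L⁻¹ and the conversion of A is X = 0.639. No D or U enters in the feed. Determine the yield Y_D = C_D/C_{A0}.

0.607

Exit C_A = C_{A0}(1−X) = 0.719×0.361 = 0.2596 mol·L⁻¹.
Rates in a CSTR are evaluated at the outlet concentration: r_D = 4.58×0.2596^2 = 0.3086, r_U = 0.122×0.2596^1.5 = 0.01613.
Fraction of consumed A going to D: r_D/(r_D+r_U) = 0.9503.
C_D = 0.9503·C_{A0}·X = 0.9503×0.719×0.639 = 0.437 mol·L⁻¹; Y_D = C_D/C_{A0} = 0.607.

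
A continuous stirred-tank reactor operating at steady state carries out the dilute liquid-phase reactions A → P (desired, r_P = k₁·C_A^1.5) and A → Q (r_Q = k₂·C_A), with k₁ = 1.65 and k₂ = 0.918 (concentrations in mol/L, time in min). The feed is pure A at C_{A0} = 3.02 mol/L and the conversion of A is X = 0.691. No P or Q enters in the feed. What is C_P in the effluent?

Exit C_A = C_{A0}(1−X) = 3.02×0.309 = 0.9332 mol/L.
In a CSTR the entire volume is at exit conditions, so r_P = 1.65×0.9332^1.5 = 1.487 and r_Q = 0.918×0.9332 = 0.8567.
Fraction of consumed A going to P: r_P/(r_P+r_Q) = 0.6345.
C_P = 0.6345·C_{A0}·X = 0.6345×3.02×0.691 = 1.32 mol/L.

1.32 mol/L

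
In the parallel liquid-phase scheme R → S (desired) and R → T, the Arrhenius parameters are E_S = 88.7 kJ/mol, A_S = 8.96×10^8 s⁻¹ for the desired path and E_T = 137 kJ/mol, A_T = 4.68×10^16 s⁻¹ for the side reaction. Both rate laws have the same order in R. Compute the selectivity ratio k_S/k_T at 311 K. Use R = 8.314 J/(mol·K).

Since both paths have the same order in R, the concentration cancels and S_{S/T} = k_S/k_T = (A_S/A_T)·exp[(E_T−E_S)/(RT)].
(E_T−E_S)/(RT) = (137−88.7)×10³/(8.314×311) = 48300/2586 = 18.68.
k_S/k_T = (8.96×10^8/4.68×10^16)·exp(18.68) = 1.915×10^-8 × 1.296×10^8 = 2.48.
Since E_S < E_T, lowering the temperature improves selectivity toward S.

2.48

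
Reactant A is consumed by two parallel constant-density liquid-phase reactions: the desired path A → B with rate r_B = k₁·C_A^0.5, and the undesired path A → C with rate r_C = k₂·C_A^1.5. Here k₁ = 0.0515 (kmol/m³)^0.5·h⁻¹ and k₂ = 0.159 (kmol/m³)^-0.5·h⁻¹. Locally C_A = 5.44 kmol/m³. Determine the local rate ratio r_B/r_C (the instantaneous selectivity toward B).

S_{B/C} = r_B/r_C = (k₁·C_A^0.5)/(k₂·C_A^1.5) = (k₁/k₂)·C_A⁻¹.
= (0.0515×5.440^0.5) / (0.159×5.440^1.5) = 0.1201/2.017 = 0.0595.
The undesired path is higher order in A, so low C_A (CSTR or dilute feed) favours B.

0.0595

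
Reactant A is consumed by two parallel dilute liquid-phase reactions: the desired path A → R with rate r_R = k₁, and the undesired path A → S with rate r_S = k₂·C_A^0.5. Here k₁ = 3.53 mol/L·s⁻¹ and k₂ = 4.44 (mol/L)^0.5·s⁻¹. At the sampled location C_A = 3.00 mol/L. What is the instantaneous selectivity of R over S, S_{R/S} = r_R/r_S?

S_{R/S} = r_R/r_S = (k₁)/(k₂·C_A^0.5) = (k₁/k₂)·C_A^-0.5.
= (3.53) / (4.44×3.000^0.5) = 3.530/7.690 = 0.459.
The undesired path is higher order in A, so low C_A (CSTR or dilute feed) favours R.

0.459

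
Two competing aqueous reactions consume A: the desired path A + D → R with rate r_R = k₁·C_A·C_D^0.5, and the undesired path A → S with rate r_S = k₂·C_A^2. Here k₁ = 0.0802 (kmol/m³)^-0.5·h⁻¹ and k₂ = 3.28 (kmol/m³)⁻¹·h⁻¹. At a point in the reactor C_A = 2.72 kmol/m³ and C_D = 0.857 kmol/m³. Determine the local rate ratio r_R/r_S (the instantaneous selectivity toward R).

0.00832

S_{R/S} = r_R/r_S = (k₁·C_A·C_D^0.5)/(k₂·C_A^2) = (k₁/k₂)·C_A⁻¹·C_D^0.5.
= (0.0802×2.720×0.8570^0.5) / (3.28×2.720^2) = 0.2019/24.27 = 0.00832.
The undesired path is higher order in A, so low C_A (CSTR or dilute feed) favours R.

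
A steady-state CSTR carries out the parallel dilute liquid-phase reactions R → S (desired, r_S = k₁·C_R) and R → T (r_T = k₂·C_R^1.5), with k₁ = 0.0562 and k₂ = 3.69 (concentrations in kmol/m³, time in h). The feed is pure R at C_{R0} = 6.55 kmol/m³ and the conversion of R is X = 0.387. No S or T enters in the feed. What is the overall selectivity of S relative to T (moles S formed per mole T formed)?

Exit C_R = C_{R0}(1−X) = 6.55×0.613 = 4.015 kmol/m³.
In a CSTR the entire volume is at exit conditions, so r_S = 0.0562×4.015 = 0.2257 and r_T = 3.69×4.015^1.5 = 29.69.
Overall selectivity = C_S/C_T = r_Sτ/(r_Tτ) = r_S/r_T = 0.00760.

0.00760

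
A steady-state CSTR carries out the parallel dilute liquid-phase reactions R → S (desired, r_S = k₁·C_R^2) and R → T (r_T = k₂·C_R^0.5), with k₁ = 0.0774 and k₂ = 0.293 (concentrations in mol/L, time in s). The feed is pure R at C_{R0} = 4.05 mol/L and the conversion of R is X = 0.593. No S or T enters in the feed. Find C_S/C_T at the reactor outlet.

0.559

Exit C_R = C_{R0}(1−X) = 4.05×0.407 = 1.648 mol/L.
In a CSTR the entire volume is at exit conditions, so r_S = 0.0774×1.648^2 = 0.2103 and r_T = 0.293×1.648^0.5 = 0.3762.
Overall selectivity = C_S/C_T = r_Sτ/(r_Tτ) = r_S/r_T = 0.559.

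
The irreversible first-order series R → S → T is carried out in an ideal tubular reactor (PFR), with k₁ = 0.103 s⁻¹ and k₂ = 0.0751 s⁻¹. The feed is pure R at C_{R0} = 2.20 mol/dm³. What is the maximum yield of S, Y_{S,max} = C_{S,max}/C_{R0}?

At the optimum, C_{S,max}/C_{R0} = (k₁/k₂)^[k₂/(k₂−k₁)].
= (0.103/0.0751)^(0.0751/(0.0751−0.103)) = (1.372)^(-2.692) = 0.4273.

0.427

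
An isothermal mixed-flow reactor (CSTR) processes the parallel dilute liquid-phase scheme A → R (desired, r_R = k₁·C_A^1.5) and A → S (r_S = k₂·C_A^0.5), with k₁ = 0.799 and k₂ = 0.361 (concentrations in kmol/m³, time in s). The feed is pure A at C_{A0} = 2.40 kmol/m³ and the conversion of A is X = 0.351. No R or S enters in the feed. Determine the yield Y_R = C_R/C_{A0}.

Exit C_A = C_{A0}(1−X) = 2.40×0.649 = 1.558 kmol/m³.
Rates in a CSTR are evaluated at the outlet concentration: r_R = 0.799×1.558^1.5 = 1.553, r_S = 0.361×1.558^0.5 = 0.4505.
Fraction of consumed A going to R: r_R/(r_R+r_S) = 0.7752.
C_R = 0.7752·C_{A0}·X = 0.7752×2.40×0.351 = 0.653 kmol/m³; Y_R = C_R/C_{A0} = 0.272.

0.272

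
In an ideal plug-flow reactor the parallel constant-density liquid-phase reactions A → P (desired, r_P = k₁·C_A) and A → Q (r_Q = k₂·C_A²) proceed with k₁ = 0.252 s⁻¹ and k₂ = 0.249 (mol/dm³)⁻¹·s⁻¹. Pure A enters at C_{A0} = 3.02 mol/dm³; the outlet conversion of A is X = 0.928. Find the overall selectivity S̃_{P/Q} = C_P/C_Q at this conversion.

0.751

C_A = C_{A0}(1−X) = 0.2174 mol/dm³.
Along a PFR/batch, dC_P/dC_A = −r_P/(r_P+r_Q) = −k₁/(k₁+k₂·C_A).
Integrating from C_{A0} to C_A: C_P = (0.252/0.249)·ln[(0.252+0.249·3.02)/(0.252+0.249·0.217)] = 1.012·ln(1.004/0.3061) = 1.202 mol/dm³.
C_Q = (C_{A0}−C_A)−C_P = 1.601 mol/dm³; S̃_{P/Q} = 1.202/1.601 = 0.751.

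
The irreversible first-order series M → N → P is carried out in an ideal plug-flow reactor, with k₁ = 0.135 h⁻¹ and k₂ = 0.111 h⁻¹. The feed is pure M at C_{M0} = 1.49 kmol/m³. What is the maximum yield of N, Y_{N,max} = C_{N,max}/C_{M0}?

For a first-order series the maximum intermediate yield is C_{N,max}/C_{M0} = (k₁/k₂)^[k₂/(k₂−k₁)].
= (0.135/0.111)^(0.111/(0.111−0.135)) = (1.216)^(-4.625) = 0.4044.

0.404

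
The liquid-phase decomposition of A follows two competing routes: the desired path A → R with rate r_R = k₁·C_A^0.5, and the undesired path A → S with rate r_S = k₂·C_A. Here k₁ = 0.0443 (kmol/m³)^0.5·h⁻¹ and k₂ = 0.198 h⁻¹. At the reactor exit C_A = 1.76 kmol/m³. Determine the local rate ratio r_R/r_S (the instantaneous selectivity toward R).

0.169

S_{R/S} = r_R/r_S = (k₁·C_A^0.5)/(k₂·C_A) = (k₁/k₂)·C_A^-0.5.
= (0.0443×1.760^0.5) / (0.198×1.760) = 0.05877/0.3485 = 0.169.
The undesired path is higher order in A, so low C_A (CSTR or dilute feed) favours R.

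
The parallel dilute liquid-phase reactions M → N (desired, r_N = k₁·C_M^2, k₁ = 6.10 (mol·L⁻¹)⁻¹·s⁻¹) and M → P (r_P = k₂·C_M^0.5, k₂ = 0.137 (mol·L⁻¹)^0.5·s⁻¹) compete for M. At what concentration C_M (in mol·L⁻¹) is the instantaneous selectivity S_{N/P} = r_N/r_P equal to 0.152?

0.0227 mol·L⁻¹

S_{N/P} = (k₁/k₂)·C_M^1.5 ⇒ C_M = (S·k₂/k₁)^(1/1.5).
= (0.152×0.137/6.10)^(0.6667) = (0.003414)^(0.6667) = 0.0227 mol·L⁻¹.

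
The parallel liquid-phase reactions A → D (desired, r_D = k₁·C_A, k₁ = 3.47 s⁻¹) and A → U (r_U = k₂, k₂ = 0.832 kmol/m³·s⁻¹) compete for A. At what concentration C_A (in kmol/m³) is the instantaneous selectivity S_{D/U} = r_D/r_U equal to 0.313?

0.0750 kmol/m³

S_{D/U} = (k₁/k₂)·C_A ⇒ C_A = S·k₂/k₁.
= 0.313×0.832/3.47 = 0.0750 kmol/m³.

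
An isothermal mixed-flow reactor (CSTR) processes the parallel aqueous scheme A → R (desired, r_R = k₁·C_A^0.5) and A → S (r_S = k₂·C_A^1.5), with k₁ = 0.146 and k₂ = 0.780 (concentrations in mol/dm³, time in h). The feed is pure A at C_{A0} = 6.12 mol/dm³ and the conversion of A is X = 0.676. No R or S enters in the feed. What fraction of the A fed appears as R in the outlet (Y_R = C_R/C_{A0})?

0.0583

Exit C_A = C_{A0}(1−X) = 6.12×0.324 = 1.983 mol/dm³.
In a CSTR the entire volume is at exit conditions, so r_R = 0.146×1.983^0.5 = 0.2056 and r_S = 0.780×1.983^1.5 = 2.178.
Fraction of consumed A going to R: r_R/(r_R+r_S) = 0.08626.
C_R = 0.08626·C_{A0}·X = 0.08626×6.12×0.676 = 0.357 mol/dm³; Y_R = C_R/C_{A0} = 0.0583.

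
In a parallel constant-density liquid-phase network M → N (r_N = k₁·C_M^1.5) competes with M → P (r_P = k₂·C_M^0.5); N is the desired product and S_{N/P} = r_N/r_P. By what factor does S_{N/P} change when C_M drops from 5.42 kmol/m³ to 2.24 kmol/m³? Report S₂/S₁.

0.413

S_{N/P} = (k₁/k₂)·C_M, so S₂/S₁ = (C_{M,2}/C_{M,1}).
= 2.24/5.42 = 0.413.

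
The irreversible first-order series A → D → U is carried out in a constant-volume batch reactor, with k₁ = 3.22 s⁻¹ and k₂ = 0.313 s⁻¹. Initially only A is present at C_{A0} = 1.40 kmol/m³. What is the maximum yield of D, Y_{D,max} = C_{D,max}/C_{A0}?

For a first-order series the maximum intermediate yield is C_{D,max}/C_{A0} = (k₁/k₂)^[k₂/(k₂−k₁)].
= (3.22/0.313)^(0.313/(0.313−3.22)) = (10.29)^(-0.1077) = 0.7780.

0.778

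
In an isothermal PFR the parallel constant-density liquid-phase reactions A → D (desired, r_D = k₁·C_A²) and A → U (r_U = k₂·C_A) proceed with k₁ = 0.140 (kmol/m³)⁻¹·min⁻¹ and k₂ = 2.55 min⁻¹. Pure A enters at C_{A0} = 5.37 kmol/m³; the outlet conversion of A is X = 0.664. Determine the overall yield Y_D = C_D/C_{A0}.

0.108

C_A = C_{A0}(1−X) = 1.804 kmol/m³.
Along a PFR/batch, dC_U/dC_A = −r_U/(r_D+r_U) = −k₂/(k₂+k₁·C_A).
Integrating from C_{A0} to C_A: C_U = (2.55/0.140)·ln[(2.55+0.140·5.37)/(2.55+0.140·1.80)] = 18.21·ln(3.302/2.803) = 2.986 kmol/m³.
Then C_D = (C_{A0}−C_A) − C_U = 3.566 − 2.986 = 0.5800 kmol/m³.
Y_D = C_D/C_{A0} = 0.5800/5.37 = 0.108.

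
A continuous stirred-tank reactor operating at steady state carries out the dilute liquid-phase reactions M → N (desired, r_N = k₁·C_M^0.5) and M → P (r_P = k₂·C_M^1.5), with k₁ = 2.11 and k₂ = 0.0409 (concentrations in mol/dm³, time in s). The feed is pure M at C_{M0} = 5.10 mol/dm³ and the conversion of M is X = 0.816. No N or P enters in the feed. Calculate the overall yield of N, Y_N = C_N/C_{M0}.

0.801

Exit C_M = C_{M0}(1−X) = 5.10×0.184 = 0.9384 mol/dm³.
Rates in a CSTR are evaluated at the outlet concentration: r_N = 2.11×0.9384^0.5 = 2.044, r_P = 0.0409×0.9384^1.5 = 0.03718.
Fraction of consumed M going to N: r_N/(r_N+r_P) = 0.9821.
C_N = 0.9821·C_{M0}·X = 0.9821×5.10×0.816 = 4.09 mol/dm³; Y_N = C_N/C_{M0} = 0.801.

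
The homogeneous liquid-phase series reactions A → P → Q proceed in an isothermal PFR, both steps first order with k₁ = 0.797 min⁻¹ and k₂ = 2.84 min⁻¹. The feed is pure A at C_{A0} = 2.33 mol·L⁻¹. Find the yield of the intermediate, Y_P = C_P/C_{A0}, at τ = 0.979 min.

0.155

Solving the coupled first-order balances gives C_P(τ) = [k₁/(k₂−k₁)]·C_{A0}·(e^(−k₁τ) − e^(−k₂τ)).
e^(−k₁τ) = e^(−0.797×0.979) = e^(−0.7803) = 0.4583; e^(−k₂τ) = e^(−2.780) = 0.06202.
C_P = 0.797×2.33/(2.84−0.797) × (0.4583−0.06202) = 0.9090×0.3963 = 0.3602 mol·L⁻¹.
Y_P = C_P/C_{A0} = 0.3602/2.33 = 0.155.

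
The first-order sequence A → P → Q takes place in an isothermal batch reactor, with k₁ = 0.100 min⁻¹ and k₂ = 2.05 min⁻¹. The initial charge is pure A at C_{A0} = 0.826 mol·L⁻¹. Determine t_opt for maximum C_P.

For first-order series the maximum of C_P occurs at t_opt = ln(k₂/k₁)/(k₂−k₁).
= ln(2.05/0.100)/(2.05−0.100) = ln(20.50)/1.950 = 3.020/1.950 = 1.55 min.

1.55 min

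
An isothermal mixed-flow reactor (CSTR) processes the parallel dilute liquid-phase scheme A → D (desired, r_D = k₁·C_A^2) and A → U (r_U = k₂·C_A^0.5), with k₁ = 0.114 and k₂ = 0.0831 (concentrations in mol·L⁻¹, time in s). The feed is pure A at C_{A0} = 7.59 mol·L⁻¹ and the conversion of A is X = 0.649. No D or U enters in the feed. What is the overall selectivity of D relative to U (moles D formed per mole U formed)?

5.97

Exit C_A = C_{A0}(1−X) = 7.59×0.351 = 2.664 mol·L⁻¹.
A CSTR operates uniformly at the exit composition, giving r_D = 0.8091 and r_U = 0.1356 (each k·C_A^n at C_A = 2.664).
Overall selectivity = C_D/C_U = r_Dτ/(r_Uτ) = r_D/r_U = 5.97.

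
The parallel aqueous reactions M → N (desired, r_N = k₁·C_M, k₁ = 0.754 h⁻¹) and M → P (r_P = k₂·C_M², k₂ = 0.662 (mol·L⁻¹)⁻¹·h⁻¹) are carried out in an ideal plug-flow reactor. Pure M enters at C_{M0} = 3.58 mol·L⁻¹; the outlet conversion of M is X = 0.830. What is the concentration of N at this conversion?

1.13 mol·L⁻¹

C_M = C_{M0}(1−X) = 0.6086 mol·L⁻¹.
Along a PFR/batch, dC_N/dC_M = −r_N/(r_N+r_P) = −k₁/(k₁+k₂·C_M).
Integrating from C_{M0} to C_M: C_N = (0.754/0.662)·ln[(0.754+0.662·3.58)/(0.754+0.662·0.609)] = 1.139·ln(3.124/1.157) = 1.131 mol·L⁻¹.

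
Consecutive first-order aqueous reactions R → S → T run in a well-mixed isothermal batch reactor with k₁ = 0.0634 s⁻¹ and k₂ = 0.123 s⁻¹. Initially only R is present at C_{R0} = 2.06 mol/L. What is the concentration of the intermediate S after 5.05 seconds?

0.414 mol/L

Solving the coupled first-order balances gives C_S(t) = [k₁/(k₂−k₁)]·C_{R0}·(e^(−k₁t) − e^(−k₂t)).
e^(−k₁t) = e^(−0.0634×5.05) = e^(−0.3202) = 0.7260; e^(−k₂t) = e^(−0.6211) = 0.5373.
C_S = 0.0634×2.06/(0.123−0.0634) × (0.7260−0.5373) = 2.191×0.1887 = 0.4135 mol/L.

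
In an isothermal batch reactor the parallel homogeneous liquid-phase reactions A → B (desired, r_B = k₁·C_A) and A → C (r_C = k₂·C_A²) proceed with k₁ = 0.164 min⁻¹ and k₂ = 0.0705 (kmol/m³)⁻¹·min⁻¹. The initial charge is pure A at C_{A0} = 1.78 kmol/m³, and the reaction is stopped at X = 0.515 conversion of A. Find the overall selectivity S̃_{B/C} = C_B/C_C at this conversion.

1.79

C_A = C_{A0}(1−X) = 0.8633 kmol/m³.
Along a PFR/batch, dC_B/dC_A = −r_B/(r_B+r_C) = −k₁/(k₁+k₂·C_A).
Integrating from C_{A0} to C_A: C_B = (0.164/0.0705)·ln[(0.164+0.0705·1.78)/(0.164+0.0705·0.863)] = 2.326·ln(0.2895/0.2249) = 0.5877 kmol/m³.
C_C = (C_{A0}−C_A)−C_B = 0.3290 kmol/m³; S̃_{B/C} = 0.5877/0.3290 = 1.79.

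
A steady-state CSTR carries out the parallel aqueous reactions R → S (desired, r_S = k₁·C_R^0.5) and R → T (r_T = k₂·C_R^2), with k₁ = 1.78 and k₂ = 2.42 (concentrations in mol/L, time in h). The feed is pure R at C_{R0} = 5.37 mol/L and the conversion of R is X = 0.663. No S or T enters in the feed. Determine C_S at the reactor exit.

0.826 mol/L

Exit C_R = C_{R0}(1−X) = 5.37×0.337 = 1.810 mol/L.
A CSTR operates uniformly at the exit composition, giving r_S = 2.395 and r_T = 7.925 (each k·C_R^n at C_R = 1.810).
Fraction of consumed R going to S: r_S/(r_S+r_T) = 0.2320.
C_S = 0.2320·C_{R0}·X = 0.2320×5.37×0.663 = 0.826 mol/L.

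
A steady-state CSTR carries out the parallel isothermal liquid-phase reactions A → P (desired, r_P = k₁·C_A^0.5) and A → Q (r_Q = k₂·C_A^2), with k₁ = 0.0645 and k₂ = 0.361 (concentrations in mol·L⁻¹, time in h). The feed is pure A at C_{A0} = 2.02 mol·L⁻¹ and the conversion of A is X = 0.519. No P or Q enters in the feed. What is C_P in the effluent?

0.165 mol·L⁻¹

Exit C_A = C_{A0}(1−X) = 2.02×0.481 = 0.9716 mol·L⁻¹.
Rates in a CSTR are evaluated at the outlet concentration: r_P = 0.0645×0.9716^0.5 = 0.06358, r_Q = 0.361×0.9716^2 = 0.3408.
Fraction of consumed A going to P: r_P/(r_P+r_Q) = 0.1572.
C_P = 0.1572·C_{A0}·X = 0.1572×2.02×0.519 = 0.165 mol·L⁻¹.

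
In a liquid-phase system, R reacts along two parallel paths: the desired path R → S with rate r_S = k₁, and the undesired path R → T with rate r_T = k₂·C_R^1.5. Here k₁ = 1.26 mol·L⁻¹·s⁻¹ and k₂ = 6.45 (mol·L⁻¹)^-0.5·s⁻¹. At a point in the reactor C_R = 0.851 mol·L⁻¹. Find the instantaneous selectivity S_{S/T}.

S_{S/T} = r_S/r_T = (k₁)/(k₂·C_R^1.5) = (k₁/k₂)·C_R^-1.5.
= (1.26) / (6.45×0.8510^1.5) = 1.260/5.064 = 0.249.
The undesired path is higher order in R, so low C_R (CSTR or dilute feed) favours S.

0.249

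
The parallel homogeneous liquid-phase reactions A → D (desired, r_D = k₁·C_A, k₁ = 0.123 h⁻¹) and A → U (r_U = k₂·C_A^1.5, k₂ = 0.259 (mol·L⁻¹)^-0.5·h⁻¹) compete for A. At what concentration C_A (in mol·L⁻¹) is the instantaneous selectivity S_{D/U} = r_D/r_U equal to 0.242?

3.85 mol·L⁻¹

S_{D/U} = (k₁/k₂)·C_A^-0.5 ⇒ C_A = (S·k₂/k₁)^(-2).
= (0.242×0.259/0.123)^(-2) = (0.5096)^(-2) = 3.85 mol·L⁻¹.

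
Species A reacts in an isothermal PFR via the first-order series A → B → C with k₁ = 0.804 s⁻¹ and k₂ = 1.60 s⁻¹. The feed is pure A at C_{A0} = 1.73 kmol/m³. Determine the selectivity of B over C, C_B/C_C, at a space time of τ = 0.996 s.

Solving the coupled first-order balances gives C_B(τ) = [k₁/(k₂−k₁)]·C_{A0}·(e^(−k₁τ) − e^(−k₂τ)).
e^(−k₁τ) = e^(−0.804×0.996) = e^(−0.8008) = 0.4490; e^(−k₂τ) = e^(−1.594) = 0.2032.
C_B = 0.804×1.73/(1.60−0.804) × (0.4490−0.2032) = 1.747×0.2458 = 0.4295 kmol/m³.
C_A = C_{A0}e^(−k₁τ) = 0.7767 kmol/m³, so C_C = C_{A0}−C_A−C_B = 0.5238 kmol/m³; C_B/C_C = 0.820.

0.820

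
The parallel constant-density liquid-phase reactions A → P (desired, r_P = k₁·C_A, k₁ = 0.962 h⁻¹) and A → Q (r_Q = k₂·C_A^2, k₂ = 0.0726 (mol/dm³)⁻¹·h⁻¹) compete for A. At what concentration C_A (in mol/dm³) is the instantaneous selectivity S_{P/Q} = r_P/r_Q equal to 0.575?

S_{P/Q} = (k₁/k₂)·C_A⁻¹ ⇒ C_A = (S·k₂/k₁)^(-1).
= (0.575×0.0726/0.962)^(-1) = (0.04339)^(-1) = 23.0 mol/dm³.

23.0 mol/dm³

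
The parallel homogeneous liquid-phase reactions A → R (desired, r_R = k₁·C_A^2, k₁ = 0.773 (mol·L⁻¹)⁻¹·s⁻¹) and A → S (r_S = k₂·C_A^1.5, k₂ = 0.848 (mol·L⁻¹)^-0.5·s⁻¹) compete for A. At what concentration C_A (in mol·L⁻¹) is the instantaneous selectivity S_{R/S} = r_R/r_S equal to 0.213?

0.0546 mol·L⁻¹

S_{R/S} = (k₁/k₂)·C_A^0.5 ⇒ C_A = (S·k₂/k₁)^(2).
= (0.213×0.848/0.773)^(2) = (0.2337)^(2) = 0.0546 mol·L⁻¹.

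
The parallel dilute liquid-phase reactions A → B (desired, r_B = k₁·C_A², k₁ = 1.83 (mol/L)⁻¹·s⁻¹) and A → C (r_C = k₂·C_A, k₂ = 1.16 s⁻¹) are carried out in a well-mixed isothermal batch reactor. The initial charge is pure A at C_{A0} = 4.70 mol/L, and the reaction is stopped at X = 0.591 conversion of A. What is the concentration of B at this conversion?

2.31 mol/L

C_A = C_{A0}(1−X) = 1.922 mol/L.
Along a PFR/batch, dC_C/dC_A = −r_C/(r_B+r_C) = −k₂/(k₂+k₁·C_A).
Integrating from C_{A0} to C_A: C_C = (1.16/1.83)·ln[(1.16+1.83·4.70)/(1.16+1.83·1.92)] = 0.6339·ln(9.761/4.678) = 0.4663 mol/L.
Then C_B = (C_{A0}−C_A) − C_C = 2.778 − 0.4663 = 2.311 mol/L.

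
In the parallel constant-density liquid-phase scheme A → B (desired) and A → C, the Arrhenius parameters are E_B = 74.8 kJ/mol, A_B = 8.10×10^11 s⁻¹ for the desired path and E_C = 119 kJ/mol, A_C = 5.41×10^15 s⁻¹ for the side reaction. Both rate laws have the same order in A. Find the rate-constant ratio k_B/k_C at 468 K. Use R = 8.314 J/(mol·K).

k_B/k_C = (A_B/A_C)·exp[−(E_B−E_C)/(RT)] = (A_B/A_C)·exp[(E_C−E_B)/(RT)].
(E_C−E_B)/(RT) = (119−74.8)×10³/(8.314×468) = 44200/3891 = 11.36.
k_B/k_C = (8.10×10^11/5.41×10^15)·exp(11.36) = 1.497×10^-4 × 85793 = 12.8.
Since E_B < E_C, lowering the temperature improves selectivity toward B.

12.8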